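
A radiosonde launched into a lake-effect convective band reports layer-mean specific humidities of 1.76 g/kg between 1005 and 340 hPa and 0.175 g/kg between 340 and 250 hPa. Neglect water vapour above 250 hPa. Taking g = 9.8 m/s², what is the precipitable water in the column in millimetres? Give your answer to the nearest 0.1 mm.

PW ≈ 12.1 mm

Precipitable water is the column-integrated vapour mass per unit area: PW = (1/g) Σ q̄ Δp, with q in kg/kg and Δp in Pa (1 kg/m² of water = 1 mm).
Layer 1005–340 hPa: Δp = 665 hPa = 66500 Pa, q̄ = 0.00176 kg/kg → 0.00176 × 66500 / 9.8 = 11.94 mm
Layer 340–250 hPa: Δp = 90 hPa = 9000 Pa, q̄ = 0.000175 kg/kg → 0.000175 × 9000 / 9.8 = 0.16 mm
PW = 11.94 + 0.16 = 12.10 ≈ 12.1 mm.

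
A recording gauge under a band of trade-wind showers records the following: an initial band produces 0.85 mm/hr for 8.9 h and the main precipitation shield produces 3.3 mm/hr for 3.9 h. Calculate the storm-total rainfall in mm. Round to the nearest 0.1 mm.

total ≈ 20.4 mm

Total = Σ Rᵢ Δtᵢ = 0.85 × 8.9 + 3.3 × 3.9
      = 7.565 + 12.87 = 20.4 mm.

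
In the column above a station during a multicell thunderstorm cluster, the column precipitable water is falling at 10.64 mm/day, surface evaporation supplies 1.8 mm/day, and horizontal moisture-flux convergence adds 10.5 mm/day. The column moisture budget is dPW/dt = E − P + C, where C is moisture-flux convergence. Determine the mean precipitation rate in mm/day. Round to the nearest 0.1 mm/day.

dPW/dt = -10.64 mm/day.
P = E + C − dPW/dt = 1.8 + (10.5) − (-10.64) = 22.9 mm/day.

P ≈ 22.9 mm/day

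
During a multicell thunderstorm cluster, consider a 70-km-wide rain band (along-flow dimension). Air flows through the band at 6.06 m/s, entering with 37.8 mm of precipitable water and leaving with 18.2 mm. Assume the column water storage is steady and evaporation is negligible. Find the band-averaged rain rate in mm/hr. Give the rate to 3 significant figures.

Column moisture flux per unit crosswind length is F = V × PW.
Inflow: F_in = 6.06 × 37.8 = 229.068 mm·m/s
Outflow: F_out = 6.06 × 18.2 = 110.292 mm·m/s
Steady-state rate R = (F_in − F_out)/L = (229.068 − 110.292) / 70000 m = 1.697e-03 mm/s.
R = 1.697e-03 × 3600 = 6.11 mm/hr.

R ≈ 6.11 mm/hr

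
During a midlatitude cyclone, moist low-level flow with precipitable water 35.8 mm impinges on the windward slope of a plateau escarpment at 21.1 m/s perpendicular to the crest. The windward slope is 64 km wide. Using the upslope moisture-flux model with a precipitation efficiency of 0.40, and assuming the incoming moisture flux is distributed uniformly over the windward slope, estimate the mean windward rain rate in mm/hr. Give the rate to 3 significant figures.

Incoming column moisture flux per unit ridge length: F = V × PW = 21.1 × 35.8 = 755.38 mm·m/s.
Spread over the 64 km slope with efficiency ε = 0.40: R = ε·F/W = 0.40 × 755.38 / 64000 m = 4.721e-03 mm/s.
R = 4.721e-03 × 3600 = 17.0 mm/hr.

R ≈ 17.0 mm/hr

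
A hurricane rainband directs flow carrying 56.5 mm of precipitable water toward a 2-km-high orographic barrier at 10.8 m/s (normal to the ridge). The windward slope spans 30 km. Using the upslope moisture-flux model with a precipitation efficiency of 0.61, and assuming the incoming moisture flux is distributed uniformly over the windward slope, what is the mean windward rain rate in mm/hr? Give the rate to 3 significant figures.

Incoming column moisture flux per unit ridge length: F = V × PW = 10.8 × 56.5 = 610.2 mm·m/s.
Spread over the 30 km slope with efficiency ε = 0.61: R = ε·F/W = 0.61 × 610.2 / 30000 m = 1.241e-02 mm/s.
R = 1.241e-02 × 3600 = 44.7 mm/hr.

R ≈ 44.7 mm/hr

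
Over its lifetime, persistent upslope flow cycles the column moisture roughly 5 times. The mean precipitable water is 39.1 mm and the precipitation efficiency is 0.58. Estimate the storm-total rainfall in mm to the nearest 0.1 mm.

rainfall ≈ 113.4 mm

Each cycle deposits ε × PW = 0.58 × 39.1 = 22.678 mm.
Over 5 cycles: 5 × 22.678 = 113.4 mm.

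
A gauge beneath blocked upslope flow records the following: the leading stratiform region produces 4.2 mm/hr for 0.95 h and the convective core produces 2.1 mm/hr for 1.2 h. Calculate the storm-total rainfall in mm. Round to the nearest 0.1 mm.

Total = Σ Rᵢ Δtᵢ = 4.2 × 0.95 + 2.1 × 1.2
      = 3.99 + 2.52 = 6.5 mm.

total ≈ 6.5 mm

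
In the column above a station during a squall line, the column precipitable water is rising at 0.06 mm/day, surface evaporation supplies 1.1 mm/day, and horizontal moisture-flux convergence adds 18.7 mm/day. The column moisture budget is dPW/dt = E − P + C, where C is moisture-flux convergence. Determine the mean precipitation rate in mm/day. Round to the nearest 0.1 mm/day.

dPW/dt = +0.06 mm/day.
P = E + C − dPW/dt = 1.1 + (18.7) − (+0.06) = 19.7 mm/day.

P ≈ 19.7 mm/day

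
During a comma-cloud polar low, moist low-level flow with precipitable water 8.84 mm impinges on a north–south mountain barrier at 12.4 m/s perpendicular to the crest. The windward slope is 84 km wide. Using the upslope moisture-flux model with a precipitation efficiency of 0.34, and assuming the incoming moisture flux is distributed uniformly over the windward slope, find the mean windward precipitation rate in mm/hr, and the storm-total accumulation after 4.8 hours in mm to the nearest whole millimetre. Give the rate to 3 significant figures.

Incoming column moisture flux per unit ridge length: F = V × PW = 12.4 × 8.84 = 109.616 mm·m/s.
Spread over the 84 km slope with efficiency ε = 0.34: R = ε·F/W = 0.34 × 109.616 / 84000 m = 4.437e-04 mm/s.
R = 4.437e-04 × 3600 = 1.60 mm/hr.
Over 4.8 h: total = 1.60 × 4.8 = 7.68 ≈ 8 mm.

R ≈ 1.60 mm/hr; total ≈ 8 mm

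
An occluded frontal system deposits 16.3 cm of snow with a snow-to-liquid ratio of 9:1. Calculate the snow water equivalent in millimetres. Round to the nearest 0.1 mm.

SWE ≈ 18.1 mm

SWE = snow depth / ratio = 16.3 cm / 9 = 1.811 cm = 18.1 mm.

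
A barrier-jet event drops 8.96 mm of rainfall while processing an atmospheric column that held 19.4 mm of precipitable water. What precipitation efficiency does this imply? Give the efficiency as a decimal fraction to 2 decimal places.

ε = rainfall / PW = 8.96 / 19.4 = 0.46.

ε ≈ 0.46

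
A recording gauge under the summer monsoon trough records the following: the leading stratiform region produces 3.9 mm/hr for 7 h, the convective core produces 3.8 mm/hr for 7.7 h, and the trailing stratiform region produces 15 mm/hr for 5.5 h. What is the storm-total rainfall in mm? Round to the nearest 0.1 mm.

Total = Σ Rᵢ Δtᵢ = 3.9 × 7 + 3.8 × 7.7 + 15 × 5.5
      = 27.3 + 29.26 + 82.5 = 139.1 mm.

total ≈ 139.1 mm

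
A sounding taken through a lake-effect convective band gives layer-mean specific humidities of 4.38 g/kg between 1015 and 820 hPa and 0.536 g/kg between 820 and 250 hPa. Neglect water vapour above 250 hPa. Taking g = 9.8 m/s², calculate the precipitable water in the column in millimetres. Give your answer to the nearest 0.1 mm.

PW ≈ 11.8 mm

Precipitable water is the column-integrated vapour mass per unit area: PW = (1/g) Σ q̄ Δp, with q in kg/kg and Δp in Pa (1 kg/m² of water = 1 mm).
Layer 1015–820 hPa: Δp = 195 hPa = 19500 Pa, q̄ = 0.00438 kg/kg → 0.00438 × 19500 / 9.8 = 8.72 mm
Layer 820–250 hPa: Δp = 570 hPa = 57000 Pa, q̄ = 0.000536 kg/kg → 0.000536 × 57000 / 9.8 = 3.12 mm
PW = 8.72 + 3.12 = 11.84 ≈ 11.8 mm.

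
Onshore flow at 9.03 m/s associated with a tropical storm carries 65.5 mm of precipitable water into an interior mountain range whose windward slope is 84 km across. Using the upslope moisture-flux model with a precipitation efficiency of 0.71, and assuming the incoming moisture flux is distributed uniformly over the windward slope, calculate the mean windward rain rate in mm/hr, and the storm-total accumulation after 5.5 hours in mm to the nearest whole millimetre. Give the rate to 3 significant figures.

R ≈ 18.0 mm/hr; total ≈ 99 mm

Incoming column moisture flux per unit ridge length: F = V × PW = 9.03 × 65.5 = 591.465 mm·m/s.
Spread over the 84 km slope with efficiency ε = 0.71: R = ε·F/W = 0.71 × 591.465 / 84000 m = 4.999e-03 mm/s.
R = 4.999e-03 × 3600 = 18.0 mm/hr.
Over 5.5 h: total = 18.0 × 5.5 = 99 mm.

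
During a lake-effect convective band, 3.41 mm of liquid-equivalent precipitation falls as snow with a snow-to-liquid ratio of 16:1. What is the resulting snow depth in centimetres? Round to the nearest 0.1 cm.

snow depth ≈ 5.5 cm

Snow depth = liquid × ratio = 3.41 mm × 16 = 54.56 mm = 5.5 cm.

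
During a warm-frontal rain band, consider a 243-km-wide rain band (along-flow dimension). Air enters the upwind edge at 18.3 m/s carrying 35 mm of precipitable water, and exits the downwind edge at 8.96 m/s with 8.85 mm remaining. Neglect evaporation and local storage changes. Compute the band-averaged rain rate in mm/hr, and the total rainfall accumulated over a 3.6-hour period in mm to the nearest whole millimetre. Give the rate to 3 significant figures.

Column moisture flux per unit crosswind length is F = V × PW.
Inflow: F_in = 18.3 × 35 = 640.5 mm·m/s
Outflow: F_out = 8.96 × 8.85 = 79.296 mm·m/s
Steady-state rate R = (F_in − F_out)/L = (640.5 − 79.296) / 243000 m = 2.309e-03 mm/s.
R = 2.309e-03 × 3600 = 8.31 mm/hr.
Over 3.6 h: total = 8.31 × 3.6 = 29.916 ≈ 30 mm.

R ≈ 8.31 mm/hr; total ≈ 30 mm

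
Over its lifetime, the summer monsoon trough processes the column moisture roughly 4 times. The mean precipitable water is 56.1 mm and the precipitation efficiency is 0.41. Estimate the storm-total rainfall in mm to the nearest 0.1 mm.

rainfall ≈ 92.0 mm

Each cycle deposits ε × PW = 0.41 × 56.1 = 23.001 mm.
Over 4 cycles: 4 × 23.001 = 92.0 mm.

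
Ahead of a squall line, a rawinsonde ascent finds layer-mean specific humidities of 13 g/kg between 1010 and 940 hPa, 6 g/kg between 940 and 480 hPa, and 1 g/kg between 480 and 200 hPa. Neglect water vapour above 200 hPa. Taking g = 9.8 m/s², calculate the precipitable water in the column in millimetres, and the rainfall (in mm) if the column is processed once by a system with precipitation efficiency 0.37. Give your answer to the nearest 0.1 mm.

PW ≈ 40.3 mm; rainfall ≈ 14.9 mm

Precipitable water is the column-integrated vapour mass per unit area: PW = (1/g) Σ q̄ Δp, with q in kg/kg and Δp in Pa (1 kg/m² of water = 1 mm).
Layer 1010–940 hPa: Δp = 70 hPa = 7000 Pa, q̄ = 0.013 kg/kg → 0.013 × 7000 / 9.8 = 9.29 mm
Layer 940–480 hPa: Δp = 460 hPa = 46000 Pa, q̄ = 0.006 kg/kg → 0.006 × 46000 / 9.8 = 28.16 mm
Layer 480–200 hPa: Δp = 280 hPa = 28000 Pa, q̄ = 0.001 kg/kg → 0.001 × 28000 / 9.8 = 2.86 mm
PW = 9.29 + 28.16 + 2.86 = 40.31 ≈ 40.3 mm.
Rainfall = ε × PW = 0.37 × 40.3 = 14.9 mm.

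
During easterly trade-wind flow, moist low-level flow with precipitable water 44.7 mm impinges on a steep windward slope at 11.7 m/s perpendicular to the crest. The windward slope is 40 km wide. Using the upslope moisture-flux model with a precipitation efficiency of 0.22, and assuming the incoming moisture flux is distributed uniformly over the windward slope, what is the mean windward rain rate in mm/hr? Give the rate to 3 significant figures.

R ≈ 10.4 mm/hr

Incoming column moisture flux per unit ridge length: F = V × PW = 11.7 × 44.7 = 522.99 mm·m/s.
Spread over the 40 km slope with efficiency ε = 0.22: R = ε·F/W = 0.22 × 522.99 / 40000 m = 2.876e-03 mm/s.
R = 2.876e-03 × 3600 = 10.4 mm/hr.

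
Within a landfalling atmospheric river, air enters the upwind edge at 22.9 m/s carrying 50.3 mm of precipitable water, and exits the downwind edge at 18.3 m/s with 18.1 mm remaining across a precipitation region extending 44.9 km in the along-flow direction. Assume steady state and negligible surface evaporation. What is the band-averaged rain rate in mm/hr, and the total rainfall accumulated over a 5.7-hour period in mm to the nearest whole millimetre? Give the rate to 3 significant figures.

Column moisture flux per unit crosswind length is F = V × PW.
Inflow: F_in = 22.9 × 50.3 = 1151.87 mm·m/s
Outflow: F_out = 18.3 × 18.1 = 331.23 mm·m/s
Steady-state rate R = (F_in − F_out)/L = (1151.87 − 331.23) / 44900 m = 1.828e-02 mm/s.
R = 1.828e-02 × 3600 = 65.8 mm/hr.
Over 5.7 h: total = 65.8 × 5.7 = 375.06 ≈ 375 mm.

R ≈ 65.8 mm/hr; total ≈ 375 mm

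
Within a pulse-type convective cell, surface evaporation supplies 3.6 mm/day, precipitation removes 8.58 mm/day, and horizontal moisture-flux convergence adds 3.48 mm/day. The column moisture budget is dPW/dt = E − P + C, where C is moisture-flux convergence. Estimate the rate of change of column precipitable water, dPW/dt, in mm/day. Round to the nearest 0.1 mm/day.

dPW/dt = E − P + C = 3.6 − 8.58 + (3.48) = -1.5 mm/day.

dPW/dt ≈ -1.5 mm/day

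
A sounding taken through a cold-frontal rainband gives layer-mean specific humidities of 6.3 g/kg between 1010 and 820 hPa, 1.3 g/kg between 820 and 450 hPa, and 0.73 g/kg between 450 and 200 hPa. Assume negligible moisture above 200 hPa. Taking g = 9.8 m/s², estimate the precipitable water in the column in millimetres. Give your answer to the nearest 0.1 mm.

Precipitable water is the column-integrated vapour mass per unit area: PW = (1/g) Σ q̄ Δp, with q in kg/kg and Δp in Pa (1 kg/m² of water = 1 mm).
Layer 1010–820 hPa: Δp = 190 hPa = 19000 Pa, q̄ = 0.0063 kg/kg → 0.0063 × 19000 / 9.8 = 12.21 mm
Layer 820–450 hPa: Δp = 370 hPa = 37000 Pa, q̄ = 0.0013 kg/kg → 0.0013 × 37000 / 9.8 = 4.91 mm
Layer 450–200 hPa: Δp = 250 hPa = 25000 Pa, q̄ = 0.00073 kg/kg → 0.00073 × 25000 / 9.8 = 1.86 mm
PW = 12.21 + 4.91 + 1.86 = 18.98 ≈ 19.0 mm.

PW ≈ 19.0 mm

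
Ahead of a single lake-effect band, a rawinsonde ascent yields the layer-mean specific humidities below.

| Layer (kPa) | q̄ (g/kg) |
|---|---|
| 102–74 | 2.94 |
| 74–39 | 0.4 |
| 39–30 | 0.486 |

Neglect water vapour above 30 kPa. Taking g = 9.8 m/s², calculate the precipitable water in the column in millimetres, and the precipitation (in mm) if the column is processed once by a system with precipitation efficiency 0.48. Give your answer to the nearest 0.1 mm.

Precipitable water is the column-integrated vapour mass per unit area: PW = (1/g) Σ q̄ Δp, with q in kg/kg and Δp in Pa (1 kg/m² of water = 1 mm).
Layer 102–74 kPa: Δp = 280 hPa = 28000 Pa, q̄ = 0.00294 kg/kg → 0.00294 × 28000 / 9.8 = 8.40 mm
Layer 74–39 kPa: Δp = 350 hPa = 35000 Pa, q̄ = 0.0004 kg/kg → 0.0004 × 35000 / 9.8 = 1.43 mm
Layer 39–30 kPa: Δp = 90 hPa = 9000 Pa, q̄ = 0.000486 kg/kg → 0.000486 × 9000 / 9.8 = 0.45 mm
PW = 8.40 + 1.43 + 0.45 = 10.28 ≈ 10.3 mm.
Precipitation = ε × PW = 0.48 × 10.3 = 4.9 mm.

PW ≈ 10.3 mm; precipitation ≈ 4.9 mm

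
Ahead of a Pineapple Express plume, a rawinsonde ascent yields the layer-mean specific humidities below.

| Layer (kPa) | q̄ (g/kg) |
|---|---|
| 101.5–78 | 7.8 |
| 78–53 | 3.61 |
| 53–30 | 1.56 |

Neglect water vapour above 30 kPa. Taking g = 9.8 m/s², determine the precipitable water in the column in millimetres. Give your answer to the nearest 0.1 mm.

Precipitable water is the column-integrated vapour mass per unit area: PW = (1/g) Σ q̄ Δp, with q in kg/kg and Δp in Pa (1 kg/m² of water = 1 mm).
Layer 101.5–78 kPa: Δp = 235 hPa = 23500 Pa, q̄ = 0.0078 kg/kg → 0.0078 × 23500 / 9.8 = 18.70 mm
Layer 78–53 kPa: Δp = 250 hPa = 25000 Pa, q̄ = 0.00361 kg/kg → 0.00361 × 25000 / 9.8 = 9.21 mm
Layer 53–30 kPa: Δp = 230 hPa = 23000 Pa, q̄ = 0.00156 kg/kg → 0.00156 × 23000 / 9.8 = 3.66 mm
PW = 18.70 + 9.21 + 3.66 = 31.57 ≈ 31.6 mm.

PW ≈ 31.6 mm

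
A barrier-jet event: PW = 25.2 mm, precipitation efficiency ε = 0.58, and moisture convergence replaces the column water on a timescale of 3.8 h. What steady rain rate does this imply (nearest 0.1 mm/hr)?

Each overturning extracts ε × PW = 0.58 × 25.2 = 14.616 mm.
Rate = ε·PW / τ = 14.616 / 3.8 h = 3.8 mm/hr.

R ≈ 3.8 mm/hr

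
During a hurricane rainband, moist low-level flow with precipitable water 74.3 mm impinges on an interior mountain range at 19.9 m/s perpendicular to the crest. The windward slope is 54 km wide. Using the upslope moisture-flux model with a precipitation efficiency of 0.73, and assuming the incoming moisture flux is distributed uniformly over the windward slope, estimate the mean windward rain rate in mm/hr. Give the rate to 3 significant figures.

R ≈ 72.0 mm/hr

Incoming column moisture flux per unit ridge length: F = V × PW = 19.9 × 74.3 = 1478.57 mm·m/s.
Spread over the 54 km slope with efficiency ε = 0.73: R = ε·F/W = 0.73 × 1478.57 / 54000 m = 1.999e-02 mm/s.
R = 1.999e-02 × 3600 = 72.0 mm/hr.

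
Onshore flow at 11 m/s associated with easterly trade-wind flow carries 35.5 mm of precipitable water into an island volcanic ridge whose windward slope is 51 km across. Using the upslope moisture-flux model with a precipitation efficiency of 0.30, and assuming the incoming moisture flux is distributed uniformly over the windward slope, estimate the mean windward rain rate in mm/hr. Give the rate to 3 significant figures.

Incoming column moisture flux per unit ridge length: F = V × PW = 11 × 35.5 = 390.5 mm·m/s.
Spread over the 51 km slope with efficiency ε = 0.30: R = ε·F/W = 0.30 × 390.5 / 51000 m = 2.297e-03 mm/s.
R = 2.297e-03 × 3600 = 8.27 mm/hr.

R ≈ 8.27 mm/hr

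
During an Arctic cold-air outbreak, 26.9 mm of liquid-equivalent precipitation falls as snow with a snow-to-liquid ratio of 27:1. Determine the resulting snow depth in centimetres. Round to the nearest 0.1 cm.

Snow depth = liquid × ratio = 26.9 mm × 27 = 726.3 mm = 72.6 cm.

snow depth ≈ 72.6 cm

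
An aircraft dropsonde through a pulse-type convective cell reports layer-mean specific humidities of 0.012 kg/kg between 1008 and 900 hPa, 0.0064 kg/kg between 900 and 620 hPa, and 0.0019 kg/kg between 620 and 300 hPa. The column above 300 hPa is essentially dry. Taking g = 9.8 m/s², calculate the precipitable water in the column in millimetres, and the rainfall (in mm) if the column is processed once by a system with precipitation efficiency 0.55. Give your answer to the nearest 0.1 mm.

Precipitable water is the column-integrated vapour mass per unit area: PW = (1/g) Σ q̄ Δp, with q in kg/kg and Δp in Pa (1 kg/m² of water = 1 mm).
Layer 1008–900 hPa: Δp = 108 hPa = 10800 Pa, q̄ = 0.012 kg/kg → 0.012 × 10800 / 9.8 = 13.22 mm
Layer 900–620 hPa: Δp = 280 hPa = 28000 Pa, q̄ = 0.0064 kg/kg → 0.0064 × 28000 / 9.8 = 18.29 mm
Layer 620–300 hPa: Δp = 320 hPa = 32000 Pa, q̄ = 0.0019 kg/kg → 0.0019 × 32000 / 9.8 = 6.20 mm
PW = 13.22 + 18.29 + 6.20 = 37.71 ≈ 37.7 mm.
Rainfall = ε × PW = 0.55 × 37.7 = 20.7 mm.

PW ≈ 37.7 mm; rainfall ≈ 20.7 mm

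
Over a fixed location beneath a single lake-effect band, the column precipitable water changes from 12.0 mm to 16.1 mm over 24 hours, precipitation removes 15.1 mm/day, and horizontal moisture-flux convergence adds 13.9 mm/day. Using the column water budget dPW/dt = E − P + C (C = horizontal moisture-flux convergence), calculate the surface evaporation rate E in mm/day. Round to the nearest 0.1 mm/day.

E ≈ 5.3 mm/day

dPW/dt = (16.1 − 12.0) mm / (24/24 day) = +4.100 mm/day.
E = dPW/dt + P − C = (+4.100) + 15.1 − (13.9) = 5.3 mm/day.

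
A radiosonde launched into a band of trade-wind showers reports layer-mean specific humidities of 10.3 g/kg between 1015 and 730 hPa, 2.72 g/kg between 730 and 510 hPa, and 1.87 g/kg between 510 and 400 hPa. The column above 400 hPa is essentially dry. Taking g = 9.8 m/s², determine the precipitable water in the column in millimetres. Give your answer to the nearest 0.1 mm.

PW ≈ 38.2 mm

Precipitable water is the column-integrated vapour mass per unit area: PW = (1/g) Σ q̄ Δp, with q in kg/kg and Δp in Pa (1 kg/m² of water = 1 mm).
Layer 1015–730 hPa: Δp = 285 hPa = 28500 Pa, q̄ = 0.0103 kg/kg → 0.0103 × 28500 / 9.8 = 29.95 mm
Layer 730–510 hPa: Δp = 220 hPa = 22000 Pa, q̄ = 0.00272 kg/kg → 0.00272 × 22000 / 9.8 = 6.11 mm
Layer 510–400 hPa: Δp = 110 hPa = 11000 Pa, q̄ = 0.00187 kg/kg → 0.00187 × 11000 / 9.8 = 2.10 mm
PW = 29.95 + 6.11 + 2.10 = 38.16 ≈ 38.2 mm.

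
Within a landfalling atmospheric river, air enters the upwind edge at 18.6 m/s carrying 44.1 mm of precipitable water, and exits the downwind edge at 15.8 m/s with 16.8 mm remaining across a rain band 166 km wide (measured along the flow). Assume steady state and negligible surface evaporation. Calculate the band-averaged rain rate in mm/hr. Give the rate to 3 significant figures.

R ≈ 12.0 mm/hr

Column moisture flux per unit crosswind length is F = V × PW.
Inflow: F_in = 18.6 × 44.1 = 820.26 mm·m/s
Outflow: F_out = 15.8 × 16.8 = 265.44 mm·m/s
Steady-state rate R = (F_in − F_out)/L = (820.26 − 265.44) / 166000 m = 3.342e-03 mm/s.
R = 3.342e-03 × 3600 = 12.0 mm/hr.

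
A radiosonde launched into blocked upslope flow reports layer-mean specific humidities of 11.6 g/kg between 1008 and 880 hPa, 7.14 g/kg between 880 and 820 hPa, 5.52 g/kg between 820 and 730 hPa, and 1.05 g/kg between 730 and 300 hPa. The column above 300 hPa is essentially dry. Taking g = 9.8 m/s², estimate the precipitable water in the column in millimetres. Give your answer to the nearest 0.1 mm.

Precipitable water is the column-integrated vapour mass per unit area: PW = (1/g) Σ q̄ Δp, with q in kg/kg and Δp in Pa (1 kg/m² of water = 1 mm).
Layer 1008–880 hPa: Δp = 128 hPa = 12800 Pa, q̄ = 0.0116 kg/kg → 0.0116 × 12800 / 9.8 = 15.15 mm
Layer 880–820 hPa: Δp = 60 hPa = 6000 Pa, q̄ = 0.00714 kg/kg → 0.00714 × 6000 / 9.8 = 4.37 mm
Layer 820–730 hPa: Δp = 90 hPa = 9000 Pa, q̄ = 0.00552 kg/kg → 0.00552 × 9000 / 9.8 = 5.07 mm
Layer 730–300 hPa: Δp = 430 hPa = 43000 Pa, q̄ = 0.00105 kg/kg → 0.00105 × 43000 / 9.8 = 4.61 mm
PW = 15.15 + 4.37 + 5.07 + 4.61 = 29.20 ≈ 29.2 mm.

PW ≈ 29.2 mm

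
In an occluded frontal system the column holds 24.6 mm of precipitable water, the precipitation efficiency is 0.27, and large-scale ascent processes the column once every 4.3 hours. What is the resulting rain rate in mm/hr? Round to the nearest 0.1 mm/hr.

Each overturning extracts ε × PW = 0.27 × 24.6 = 6.642 mm.
Rate = ε·PW / τ = 6.642 / 4.3 h = 1.5 mm/hr.

R ≈ 1.5 mm/hr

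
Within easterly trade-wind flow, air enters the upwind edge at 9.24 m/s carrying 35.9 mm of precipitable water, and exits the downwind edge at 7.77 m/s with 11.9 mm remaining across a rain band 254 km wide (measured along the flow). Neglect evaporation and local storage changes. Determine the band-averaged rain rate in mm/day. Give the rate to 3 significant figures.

Column moisture flux per unit crosswind length is F = V × PW.
Inflow: F_in = 9.24 × 35.9 = 331.716 mm·m/s
Outflow: F_out = 7.77 × 11.9 = 92.463 mm·m/s
Steady-state rate R = (F_in − F_out)/L = (331.716 − 92.463) / 254000 m = 9.419e-04 mm/s.
R = 9.419e-04 × 3600 × 24 = 81.4 mm/day.

R ≈ 81.4 mm/day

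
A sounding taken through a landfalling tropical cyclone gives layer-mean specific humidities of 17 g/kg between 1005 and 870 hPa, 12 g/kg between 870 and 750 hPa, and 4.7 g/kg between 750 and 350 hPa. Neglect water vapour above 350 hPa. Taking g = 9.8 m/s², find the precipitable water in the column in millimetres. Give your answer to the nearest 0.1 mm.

Precipitable water is the column-integrated vapour mass per unit area: PW = (1/g) Σ q̄ Δp, with q in kg/kg and Δp in Pa (1 kg/m² of water = 1 mm).
Layer 1005–870 hPa: Δp = 135 hPa = 13500 Pa, q̄ = 0.017 kg/kg → 0.017 × 13500 / 9.8 = 23.42 mm
Layer 870–750 hPa: Δp = 120 hPa = 12000 Pa, q̄ = 0.012 kg/kg → 0.012 × 12000 / 9.8 = 14.69 mm
Layer 750–350 hPa: Δp = 400 hPa = 40000 Pa, q̄ = 0.0047 kg/kg → 0.0047 × 40000 / 9.8 = 19.18 mm
PW = 23.42 + 14.69 + 19.18 = 57.29 ≈ 57.3 mm.

PW ≈ 57.3 mm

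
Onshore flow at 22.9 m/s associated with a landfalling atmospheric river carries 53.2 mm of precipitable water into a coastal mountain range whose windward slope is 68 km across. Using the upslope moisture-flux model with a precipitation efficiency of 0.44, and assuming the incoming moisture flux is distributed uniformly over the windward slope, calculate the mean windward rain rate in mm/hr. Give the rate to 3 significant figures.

R ≈ 28.4 mm/hr

Incoming column moisture flux per unit ridge length: F = V × PW = 22.9 × 53.2 = 1218.28 mm·m/s.
Spread over the 68 km slope with efficiency ε = 0.44: R = ε·F/W = 0.44 × 1218.28 / 68000 m = 7.883e-03 mm/s.
R = 7.883e-03 × 3600 = 28.4 mm/hr.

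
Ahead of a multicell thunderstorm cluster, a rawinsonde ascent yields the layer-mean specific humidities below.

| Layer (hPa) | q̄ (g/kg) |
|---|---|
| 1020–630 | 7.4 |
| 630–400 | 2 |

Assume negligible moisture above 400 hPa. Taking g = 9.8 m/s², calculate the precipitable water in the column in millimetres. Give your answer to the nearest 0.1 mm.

Precipitable water is the column-integrated vapour mass per unit area: PW = (1/g) Σ q̄ Δp, with q in kg/kg and Δp in Pa (1 kg/m² of water = 1 mm).
Layer 1020–630 hPa: Δp = 390 hPa = 39000 Pa, q̄ = 0.0074 kg/kg → 0.0074 × 39000 / 9.8 = 29.45 mm
Layer 630–400 hPa: Δp = 230 hPa = 23000 Pa, q̄ = 0.002 kg/kg → 0.002 × 23000 / 9.8 = 4.69 mm
PW = 29.45 + 4.69 = 34.14 ≈ 34.1 mm.

PW ≈ 34.1 mm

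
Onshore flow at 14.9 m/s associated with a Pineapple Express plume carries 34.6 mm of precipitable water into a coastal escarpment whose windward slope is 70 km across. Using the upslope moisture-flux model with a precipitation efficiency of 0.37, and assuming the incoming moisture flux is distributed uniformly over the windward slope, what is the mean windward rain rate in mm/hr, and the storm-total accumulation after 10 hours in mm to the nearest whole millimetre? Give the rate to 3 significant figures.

R ≈ 9.81 mm/hr; total ≈ 98 mm

Incoming column moisture flux per unit ridge length: F = V × PW = 14.9 × 34.6 = 515.54 mm·m/s.
Spread over the 70 km slope with efficiency ε = 0.37: R = ε·F/W = 0.37 × 515.54 / 70000 m = 2.725e-03 mm/s.
R = 2.725e-03 × 3600 = 9.81 mm/hr.
Over 10 h: total = 9.81 × 10 = 98.1 ≈ 98 mm.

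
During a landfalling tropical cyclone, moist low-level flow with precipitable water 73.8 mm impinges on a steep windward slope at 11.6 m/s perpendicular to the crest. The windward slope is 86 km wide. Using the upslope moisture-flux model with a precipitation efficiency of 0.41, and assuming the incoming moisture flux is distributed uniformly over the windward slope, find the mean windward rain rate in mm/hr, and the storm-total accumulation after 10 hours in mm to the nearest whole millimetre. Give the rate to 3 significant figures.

Incoming column moisture flux per unit ridge length: F = V × PW = 11.6 × 73.8 = 856.08 mm·m/s.
Spread over the 86 km slope with efficiency ε = 0.41: R = ε·F/W = 0.41 × 856.08 / 86000 m = 4.081e-03 mm/s.
R = 4.081e-03 × 3600 = 14.7 mm/hr.
Over 10 h: total = 14.7 × 10 = 147 mm.

R ≈ 14.7 mm/hr; total ≈ 147 mm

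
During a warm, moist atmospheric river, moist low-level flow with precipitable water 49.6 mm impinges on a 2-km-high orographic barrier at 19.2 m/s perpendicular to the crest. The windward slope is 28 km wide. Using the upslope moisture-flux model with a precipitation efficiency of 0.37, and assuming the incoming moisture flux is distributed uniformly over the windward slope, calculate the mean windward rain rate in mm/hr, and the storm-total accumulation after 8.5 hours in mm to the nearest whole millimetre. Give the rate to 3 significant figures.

Incoming column moisture flux per unit ridge length: F = V × PW = 19.2 × 49.6 = 952.32 mm·m/s.
Spread over the 28 km slope with efficiency ε = 0.37: R = ε·F/W = 0.37 × 952.32 / 28000 m = 1.258e-02 mm/s.
R = 1.258e-02 × 3600 = 45.3 mm/hr.
Over 8.5 h: total = 45.3 × 8.5 = 385.05 ≈ 385 mm.

R ≈ 45.3 mm/hr; total ≈ 385 mm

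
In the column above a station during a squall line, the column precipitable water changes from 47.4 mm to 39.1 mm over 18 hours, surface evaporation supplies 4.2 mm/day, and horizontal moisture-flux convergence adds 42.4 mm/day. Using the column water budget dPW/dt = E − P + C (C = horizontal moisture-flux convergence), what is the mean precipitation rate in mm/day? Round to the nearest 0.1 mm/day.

P ≈ 57.7 mm/day

dPW/dt = (39.1 − 47.4) mm / (18/24 day) = -11.067 mm/day.
P = E + C − dPW/dt = 4.2 + (42.4) − (-11.067) = 57.7 mm/day.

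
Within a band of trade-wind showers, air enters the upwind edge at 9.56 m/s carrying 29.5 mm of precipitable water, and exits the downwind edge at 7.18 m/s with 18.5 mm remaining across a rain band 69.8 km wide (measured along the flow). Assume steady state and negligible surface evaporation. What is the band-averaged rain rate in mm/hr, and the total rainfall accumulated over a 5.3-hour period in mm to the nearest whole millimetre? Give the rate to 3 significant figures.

Column moisture flux per unit crosswind length is F = V × PW.
Inflow: F_in = 9.56 × 29.5 = 282.02 mm·m/s
Outflow: F_out = 7.18 × 18.5 = 132.83 mm·m/s
Steady-state rate R = (F_in − F_out)/L = (282.02 − 132.83) / 69800 m = 2.137e-03 mm/s.
R = 2.137e-03 × 3600 = 7.69 mm/hr.
Over 5.3 h: total = 7.69 × 5.3 = 40.757 ≈ 41 mm.

R ≈ 7.69 mm/hr; total ≈ 41 mm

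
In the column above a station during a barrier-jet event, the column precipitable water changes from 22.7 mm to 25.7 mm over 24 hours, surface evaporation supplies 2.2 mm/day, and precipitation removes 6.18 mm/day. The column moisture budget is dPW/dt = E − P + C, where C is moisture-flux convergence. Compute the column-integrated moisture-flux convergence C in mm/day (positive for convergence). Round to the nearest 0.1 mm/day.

dPW/dt = (25.7 − 22.7) mm / (24/24 day) = +3.000 mm/day.
C = dPW/dt − E + P = (+3.000) − 2.2 + 6.18 = 7.0 mm/day.

C ≈ 7.0 mm/day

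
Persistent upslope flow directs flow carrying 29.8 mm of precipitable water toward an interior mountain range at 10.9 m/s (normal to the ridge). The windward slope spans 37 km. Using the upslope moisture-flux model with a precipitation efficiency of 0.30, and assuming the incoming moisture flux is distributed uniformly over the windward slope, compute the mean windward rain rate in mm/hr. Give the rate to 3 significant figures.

R ≈ 9.48 mm/hr

Incoming column moisture flux per unit ridge length: F = V × PW = 10.9 × 29.8 = 324.82 mm·m/s.
Spread over the 37 km slope with efficiency ε = 0.30: R = ε·F/W = 0.30 × 324.82 / 37000 m = 2.634e-03 mm/s.
R = 2.634e-03 × 3600 = 9.48 mm/hr.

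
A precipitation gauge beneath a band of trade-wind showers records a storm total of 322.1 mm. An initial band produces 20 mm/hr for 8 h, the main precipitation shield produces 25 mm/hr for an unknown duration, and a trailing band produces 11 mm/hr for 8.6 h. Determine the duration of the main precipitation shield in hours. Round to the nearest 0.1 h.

duration ≈ 2.7 h

Known phases: 20 × 8 + 11 × 8.6 = 160 + 94.6 = 254.6 mm.
Remaining depth = 322.1 − 254.6 = 67.5 mm.
Duration = 67.5 / 25 = 2.7 h.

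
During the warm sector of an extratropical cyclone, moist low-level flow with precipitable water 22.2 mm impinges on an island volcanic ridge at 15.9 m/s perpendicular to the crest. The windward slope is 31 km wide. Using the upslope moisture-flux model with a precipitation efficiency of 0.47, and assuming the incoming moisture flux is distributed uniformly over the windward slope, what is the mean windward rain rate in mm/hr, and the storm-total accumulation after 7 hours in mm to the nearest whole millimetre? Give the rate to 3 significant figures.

R ≈ 19.3 mm/hr; total ≈ 135 mm

Incoming column moisture flux per unit ridge length: F = V × PW = 15.9 × 22.2 = 352.98 mm·m/s.
Spread over the 31 km slope with efficiency ε = 0.47: R = ε·F/W = 0.47 × 352.98 / 31000 m = 5.352e-03 mm/s.
R = 5.352e-03 × 3600 = 19.3 mm/hr.
Over 7 h: total = 19.3 × 7 = 135.1 ≈ 135 mm.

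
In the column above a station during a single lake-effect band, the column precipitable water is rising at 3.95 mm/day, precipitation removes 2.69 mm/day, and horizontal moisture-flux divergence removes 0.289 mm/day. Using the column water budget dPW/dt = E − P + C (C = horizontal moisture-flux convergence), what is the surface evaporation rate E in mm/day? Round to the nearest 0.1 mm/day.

dPW/dt = +3.95 mm/day.
E = dPW/dt + P − C = (+3.95) + 2.69 − (-0.289) = 6.9 mm/day.

E ≈ 6.9 mm/day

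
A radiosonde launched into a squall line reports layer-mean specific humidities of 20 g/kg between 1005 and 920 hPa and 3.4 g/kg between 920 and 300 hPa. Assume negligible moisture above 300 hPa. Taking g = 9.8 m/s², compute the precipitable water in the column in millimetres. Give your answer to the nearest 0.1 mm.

PW ≈ 38.9 mm

Precipitable water is the column-integrated vapour mass per unit area: PW = (1/g) Σ q̄ Δp, with q in kg/kg and Δp in Pa (1 kg/m² of water = 1 mm).
Layer 1005–920 hPa: Δp = 85 hPa = 8500 Pa, q̄ = 0.02 kg/kg → 0.02 × 8500 / 9.8 = 17.35 mm
Layer 920–300 hPa: Δp = 620 hPa = 62000 Pa, q̄ = 0.0034 kg/kg → 0.0034 × 62000 / 9.8 = 21.51 mm
PW = 17.35 + 21.51 = 38.86 ≈ 38.9 mm.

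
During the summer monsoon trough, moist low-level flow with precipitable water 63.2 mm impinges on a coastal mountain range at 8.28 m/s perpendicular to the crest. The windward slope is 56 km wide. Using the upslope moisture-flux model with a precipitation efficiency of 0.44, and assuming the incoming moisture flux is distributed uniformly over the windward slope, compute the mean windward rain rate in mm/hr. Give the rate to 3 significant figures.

Incoming column moisture flux per unit ridge length: F = V × PW = 8.28 × 63.2 = 523.296 mm·m/s.
Spread over the 56 km slope with efficiency ε = 0.44: R = ε·F/W = 0.44 × 523.296 / 56000 m = 4.112e-03 mm/s.
R = 4.112e-03 × 3600 = 14.8 mm/hr.

R ≈ 14.8 mm/hr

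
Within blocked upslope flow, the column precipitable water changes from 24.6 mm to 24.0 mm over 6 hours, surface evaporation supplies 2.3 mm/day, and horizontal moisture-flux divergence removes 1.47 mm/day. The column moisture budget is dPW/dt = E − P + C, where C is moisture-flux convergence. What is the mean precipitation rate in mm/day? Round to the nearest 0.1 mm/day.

dPW/dt = (24.0 − 24.6) mm / (6/24 day) = -2.400 mm/day.
P = E + C − dPW/dt = 2.3 + (-1.47) − (-2.400) = 3.2 mm/day.

P ≈ 3.2 mm/day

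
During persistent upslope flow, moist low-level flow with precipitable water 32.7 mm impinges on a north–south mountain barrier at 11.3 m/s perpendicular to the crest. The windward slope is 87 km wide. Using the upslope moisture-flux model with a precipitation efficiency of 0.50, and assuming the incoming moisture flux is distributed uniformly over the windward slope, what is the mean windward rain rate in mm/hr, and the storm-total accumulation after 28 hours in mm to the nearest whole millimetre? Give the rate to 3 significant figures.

Incoming column moisture flux per unit ridge length: F = V × PW = 11.3 × 32.7 = 369.51 mm·m/s.
Spread over the 87 km slope with efficiency ε = 0.50: R = ε·F/W = 0.50 × 369.51 / 87000 m = 2.124e-03 mm/s.
R = 2.124e-03 × 3600 = 7.65 mm/hr.
Over 28 h: total = 7.65 × 28 = 214.2 ≈ 214 mm.

R ≈ 7.65 mm/hr; total ≈ 214 mm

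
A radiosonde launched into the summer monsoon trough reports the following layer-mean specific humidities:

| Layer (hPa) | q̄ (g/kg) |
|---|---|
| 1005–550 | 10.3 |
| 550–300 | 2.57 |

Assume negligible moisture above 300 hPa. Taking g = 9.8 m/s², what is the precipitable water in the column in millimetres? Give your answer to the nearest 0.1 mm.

Precipitable water is the column-integrated vapour mass per unit area: PW = (1/g) Σ q̄ Δp, with q in kg/kg and Δp in Pa (1 kg/m² of water = 1 mm).
Layer 1005–550 hPa: Δp = 455 hPa = 45500 Pa, q̄ = 0.0103 kg/kg → 0.0103 × 45500 / 9.8 = 47.82 mm
Layer 550–300 hPa: Δp = 250 hPa = 25000 Pa, q̄ = 0.00257 kg/kg → 0.00257 × 25000 / 9.8 = 6.56 mm
PW = 47.82 + 6.56 = 54.38 ≈ 54.4 mm.

PW ≈ 54.4 mm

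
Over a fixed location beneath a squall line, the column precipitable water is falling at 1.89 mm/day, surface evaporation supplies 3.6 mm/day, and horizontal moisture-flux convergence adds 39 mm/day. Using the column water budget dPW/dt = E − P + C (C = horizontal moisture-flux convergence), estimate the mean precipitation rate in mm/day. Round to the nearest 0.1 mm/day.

dPW/dt = -1.89 mm/day.
P = E + C − dPW/dt = 3.6 + (39) − (-1.89) = 44.5 mm/day.

P ≈ 44.5 mm/day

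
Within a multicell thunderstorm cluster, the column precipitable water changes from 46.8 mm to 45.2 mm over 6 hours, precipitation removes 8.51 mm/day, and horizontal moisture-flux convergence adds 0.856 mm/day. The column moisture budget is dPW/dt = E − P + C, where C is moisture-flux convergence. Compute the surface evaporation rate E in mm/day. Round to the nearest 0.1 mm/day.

E ≈ 1.3 mm/day

dPW/dt = (45.2 − 46.8) mm / (6/24 day) = -6.400 mm/day.
E = dPW/dt + P − C = (-6.400) + 8.51 − (0.856) = 1.3 mm/day.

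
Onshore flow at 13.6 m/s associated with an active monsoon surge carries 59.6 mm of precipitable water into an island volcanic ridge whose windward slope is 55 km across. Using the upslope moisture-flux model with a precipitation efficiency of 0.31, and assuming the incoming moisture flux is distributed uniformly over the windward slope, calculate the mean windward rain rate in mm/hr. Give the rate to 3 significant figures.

Incoming column moisture flux per unit ridge length: F = V × PW = 13.6 × 59.6 = 810.56 mm·m/s.
Spread over the 55 km slope with efficiency ε = 0.31: R = ε·F/W = 0.31 × 810.56 / 55000 m = 4.569e-03 mm/s.
R = 4.569e-03 × 3600 = 16.4 mm/hr.

R ≈ 16.4 mm/hr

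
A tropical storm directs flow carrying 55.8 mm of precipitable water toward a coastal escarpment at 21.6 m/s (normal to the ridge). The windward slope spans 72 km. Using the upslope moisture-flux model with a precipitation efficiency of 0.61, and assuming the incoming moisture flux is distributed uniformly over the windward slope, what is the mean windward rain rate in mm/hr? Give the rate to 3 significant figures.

Incoming column moisture flux per unit ridge length: F = V × PW = 21.6 × 55.8 = 1205.28 mm·m/s.
Spread over the 72 km slope with efficiency ε = 0.61: R = ε·F/W = 0.61 × 1205.28 / 72000 m = 1.021e-02 mm/s.
R = 1.021e-02 × 3600 = 36.8 mm/hr.

R ≈ 36.8 mm/hr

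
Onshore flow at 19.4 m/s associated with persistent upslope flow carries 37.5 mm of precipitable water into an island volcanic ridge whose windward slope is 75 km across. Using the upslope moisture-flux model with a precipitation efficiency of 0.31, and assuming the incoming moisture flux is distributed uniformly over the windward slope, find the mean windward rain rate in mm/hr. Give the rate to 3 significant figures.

R ≈ 10.8 mm/hr

Incoming column moisture flux per unit ridge length: F = V × PW = 19.4 × 37.5 = 727.5 mm·m/s.
Spread over the 75 km slope with efficiency ε = 0.31: R = ε·F/W = 0.31 × 727.5 / 75000 m = 3.007e-03 mm/s.
R = 3.007e-03 × 3600 = 10.8 mm/hr.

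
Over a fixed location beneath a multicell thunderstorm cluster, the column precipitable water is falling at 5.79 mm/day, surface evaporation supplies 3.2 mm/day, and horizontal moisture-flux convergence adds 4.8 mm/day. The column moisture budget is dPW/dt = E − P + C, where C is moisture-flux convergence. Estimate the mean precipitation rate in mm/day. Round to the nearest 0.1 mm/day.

P ≈ 13.8 mm/day

dPW/dt = -5.79 mm/day.
P = E + C − dPW/dt = 3.2 + (4.8) − (-5.79) = 13.8 mm/day.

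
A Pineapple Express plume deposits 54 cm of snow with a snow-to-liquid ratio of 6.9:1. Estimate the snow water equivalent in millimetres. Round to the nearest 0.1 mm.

SWE = snow depth / ratio = 54 cm / 6.9 = 7.826 cm = 78.3 mm.

SWE ≈ 78.3 mm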